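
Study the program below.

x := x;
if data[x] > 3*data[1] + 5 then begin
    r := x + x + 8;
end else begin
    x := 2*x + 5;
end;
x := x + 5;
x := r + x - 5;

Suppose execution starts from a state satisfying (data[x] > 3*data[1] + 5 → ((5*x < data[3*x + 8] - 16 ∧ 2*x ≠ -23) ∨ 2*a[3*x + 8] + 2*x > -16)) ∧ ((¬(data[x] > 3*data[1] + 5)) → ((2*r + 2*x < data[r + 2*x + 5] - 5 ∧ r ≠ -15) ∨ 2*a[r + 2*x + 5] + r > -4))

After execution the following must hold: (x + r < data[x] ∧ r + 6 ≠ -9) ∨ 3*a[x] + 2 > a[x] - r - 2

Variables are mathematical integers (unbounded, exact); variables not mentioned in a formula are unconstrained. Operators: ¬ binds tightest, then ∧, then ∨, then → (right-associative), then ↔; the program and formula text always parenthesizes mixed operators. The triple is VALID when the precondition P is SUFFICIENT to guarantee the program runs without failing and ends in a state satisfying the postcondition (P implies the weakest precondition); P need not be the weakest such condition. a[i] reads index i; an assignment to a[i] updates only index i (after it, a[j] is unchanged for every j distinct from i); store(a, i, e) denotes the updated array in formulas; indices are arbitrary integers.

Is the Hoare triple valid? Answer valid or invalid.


Working backward. After the program, the postcondition (x + r < data[x] ∧ r + 6 ≠ -9) ∨ 3*a[x] + 2 > a[x] - r - 2 must hold; in canonical form it is (r + x < data[x] ∧ r ≠ -15) ∨ 2*a[x] + r > -4.
Before x := r + x - 5: (2*r + x < data[r + x - 5] + 5 ∧ r ≠ -15) ∨ 2*a[r + x - 5] + r > -4
Before x := x + 5: (2*r + x < data[r + x] ∧ r ≠ -15) ∨ 2*a[r + x] + r > -4
Then branch requires (5*x < data[3*x + 8] - 16 ∧ 2*x ≠ -23) ∨ 2*a[3*x + 8] + 2*x > -12; else branch requires (2*r + 2*x < data[r + 2*x + 5] - 5 ∧ r ≠ -15) ∨ 2*a[r + 2*x + 5] + r > -4.
Before the if: (data[x] > 3*data[1] + 5 → ((5*x < data[3*x + 8] - 16 ∧ 2*x ≠ -23) ∨ 2*a[3*x + 8] + 2*x > -12)) ∧ ((¬(data[x] > 3*data[1] + 5)) → ((2*r + 2*x < data[r + 2*x + 5] - 5 ∧ r ≠ -15) ∨ 2*a[r + 2*x + 5] + r > -4))
Before x := x: (data[x] > 3*data[1] + 5 → ((5*x < data[3*x + 8] - 16 ∧ 2*x ≠ -23) ∨ 2*a[3*x + 8] + 2*x > -12)) ∧ ((¬(data[x] > 3*data[1] + 5)) → ((2*r + 2*x < data[r + 2*x + 5] - 5 ∧ r ≠ -15) ∨ 2*a[r + 2*x + 5] + r > -4))
The weakest precondition is (data[x] > 3*data[1] + 5 → ((5*x < data[3*x + 8] - 16 ∧ 2*x ≠ -23) ∨ 2*a[3*x + 8] + 2*x > -12)) ∧ ((¬(data[x] > 3*data[1] + 5)) → ((2*r + 2*x < data[r + 2*x + 5] - 5 ∧ r ≠ -15) ∨ 2*a[r + 2*x + 5] + r > -4)).
Check whether (data[x] > 3*data[1] + 5 → ((5*x < data[3*x + 8] - 16 ∧ 2*x ≠ -23) ∨ 2*a[3*x + 8] + 2*x > -16)) ∧ ((¬(data[x] > 3*data[1] + 5)) → ((2*r + 2*x < data[r + 2*x + 5] - 5 ∧ r ≠ -15) ∨ 2*a[r + 2*x + 5] + r > -4)) implies it.
Countermodel: at the initial state a = {[0] = -6, [1] = -6, [5] = -6, [8] = -6, elsewhere -6}, data = {[0] = 21126, [1] = 7040, [5] = 7040, [8] = -15215, elsewhere 7040}, r = 0, x = 0, the precondition holds but the weakest precondition fails.
Answer: invalid


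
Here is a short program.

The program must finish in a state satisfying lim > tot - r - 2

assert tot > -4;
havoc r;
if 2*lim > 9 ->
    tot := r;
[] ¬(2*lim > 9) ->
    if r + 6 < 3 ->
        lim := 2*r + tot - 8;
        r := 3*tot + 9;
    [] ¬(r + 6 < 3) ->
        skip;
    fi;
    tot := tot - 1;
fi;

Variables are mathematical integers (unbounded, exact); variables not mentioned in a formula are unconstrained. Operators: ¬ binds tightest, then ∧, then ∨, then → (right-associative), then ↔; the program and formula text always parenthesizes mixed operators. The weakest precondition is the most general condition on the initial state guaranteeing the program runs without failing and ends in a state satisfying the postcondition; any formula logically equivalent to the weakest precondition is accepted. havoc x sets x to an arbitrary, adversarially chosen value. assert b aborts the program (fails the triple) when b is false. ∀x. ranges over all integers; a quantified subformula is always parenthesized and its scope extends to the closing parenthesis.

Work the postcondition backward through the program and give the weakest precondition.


Working backward. After the program, the postcondition lim > tot - r - 2 must hold; in canonical form it is lim + r > tot - 2.
Then branch requires lim > -2; else branch requires (r < -3 → 2*r + 3*tot > -4) ∧ ((¬(r < -3)) → lim + r > tot - 3).
Before the if: (2*lim > 9 → lim > -2) ∧ ((¬(2*lim > 9)) → ((r < -3 → 2*r + 3*tot > -4) ∧ ((¬(r < -3)) → lim + r > tot - 3)))
Before havoc r: ∀r_1. ((2*lim > 9 → lim > -2) ∧ ((¬(2*lim > 9)) → ((r_1 < -3 → 2*r_1 + 3*tot > -4) ∧ ((¬(r_1 < -3)) → lim + r_1 > tot - 3))))
Before assert tot > -4: tot > -4 ∧ (∀r_1. ((2*lim > 9 → lim > -2) ∧ ((¬(2*lim > 9)) → ((r_1 < -3 → 2*r_1 + 3*tot > -4) ∧ ((¬(r_1 < -3)) → lim + r_1 > tot - 3)))))
Answer: WP = tot > -4 ∧ (∀r_1. ((2*lim > 9 → lim > -2) ∧ ((¬(2*lim > 9)) → ((r_1 < -3 → 2*r_1 + 3*tot > -4) ∧ ((¬(r_1 < -3)) → lim + r_1 > tot - 3)))))


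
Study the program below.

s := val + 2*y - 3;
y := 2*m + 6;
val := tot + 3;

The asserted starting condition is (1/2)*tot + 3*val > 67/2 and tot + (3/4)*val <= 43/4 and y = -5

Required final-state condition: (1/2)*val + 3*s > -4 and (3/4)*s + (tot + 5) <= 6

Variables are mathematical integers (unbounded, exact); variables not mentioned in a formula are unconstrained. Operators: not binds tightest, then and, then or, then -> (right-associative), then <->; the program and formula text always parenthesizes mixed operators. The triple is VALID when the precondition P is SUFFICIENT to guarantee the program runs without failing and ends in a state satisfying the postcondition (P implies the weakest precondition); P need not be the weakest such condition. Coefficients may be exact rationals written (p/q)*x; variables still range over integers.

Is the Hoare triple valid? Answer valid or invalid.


Working backward. After the program, the postcondition (1/2)*val + 3*s > -4 and (3/4)*s + (tot + 5) <= 6 must hold; in canonical form it is 3*s + (1/2)*val > -4 and (3/4)*s + tot <= 1.
Before val := tot + 3: 3*s + (1/2)*tot > -11/2 and (3/4)*s + tot <= 1
Before y := 2*m + 6: 3*s + (1/2)*tot > -11/2 and (3/4)*s + tot <= 1
Before s := val + 2*y - 3: (1/2)*tot + 3*val + 6*y > 7/2 and tot + (3/4)*val + (3/2)*y <= 13/4
The weakest precondition is (1/2)*tot + 3*val + 6*y > 7/2 and tot + (3/4)*val + (3/2)*y <= 13/4.
Check whether (1/2)*tot + 3*val > 67/2 and tot + (3/4)*val <= 43/4 and y = -5 implies it.
Every state satisfying the precondition satisfies the weakest precondition: the implication holds.
Answer: valid


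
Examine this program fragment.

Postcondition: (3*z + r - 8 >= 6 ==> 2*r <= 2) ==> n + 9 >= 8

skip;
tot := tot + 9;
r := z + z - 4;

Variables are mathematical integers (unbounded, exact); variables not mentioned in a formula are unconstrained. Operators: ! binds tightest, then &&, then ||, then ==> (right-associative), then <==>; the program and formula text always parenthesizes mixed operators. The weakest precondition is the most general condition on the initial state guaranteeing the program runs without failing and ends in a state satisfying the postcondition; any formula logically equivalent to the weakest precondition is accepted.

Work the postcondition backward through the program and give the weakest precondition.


Working backward. After the program, the postcondition (3*z + r - 8 >= 6 ==> 2*r <= 2) ==> n + 9 >= 8 must hold; in canonical form it is (r + 3*z >= 14 ==> 2*r <= 2) ==> n >= -1.
Before r := z + z - 4: (5*z >= 18 ==> 4*z <= 10) ==> n >= -1
Before tot := tot + 9: (5*z >= 18 ==> 4*z <= 10) ==> n >= -1
Before skip: (5*z >= 18 ==> 4*z <= 10) ==> n >= -1
Answer: WP = (5*z >= 18 ==> 4*z <= 10) ==> n >= -1


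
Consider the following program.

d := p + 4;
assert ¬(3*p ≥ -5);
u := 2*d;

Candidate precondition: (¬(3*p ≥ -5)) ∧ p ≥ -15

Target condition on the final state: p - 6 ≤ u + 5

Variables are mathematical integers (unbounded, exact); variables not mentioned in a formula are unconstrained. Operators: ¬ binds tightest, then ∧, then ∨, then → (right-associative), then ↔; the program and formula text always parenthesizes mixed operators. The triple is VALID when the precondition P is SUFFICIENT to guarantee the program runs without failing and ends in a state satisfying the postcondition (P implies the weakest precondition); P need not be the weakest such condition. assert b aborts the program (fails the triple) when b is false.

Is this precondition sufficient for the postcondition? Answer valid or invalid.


Working backward. After the program, the postcondition p - 6 ≤ u + 5 must hold; in canonical form it is p ≤ u + 11.
Before u := 2*d: p ≤ 2*d + 11
Before assert ¬(3*p ≥ -5): (¬(3*p ≥ -5)) ∧ p ≤ 2*d + 11
Before d := p + 4: (¬(3*p ≥ -5)) ∧ p ≥ -19
The weakest precondition is (¬(3*p ≥ -5)) ∧ p ≥ -19.
Check whether (¬(3*p ≥ -5)) ∧ p ≥ -15 implies it.
Every state satisfying the precondition satisfies the weakest precondition: the implication holds.
Answer: valid


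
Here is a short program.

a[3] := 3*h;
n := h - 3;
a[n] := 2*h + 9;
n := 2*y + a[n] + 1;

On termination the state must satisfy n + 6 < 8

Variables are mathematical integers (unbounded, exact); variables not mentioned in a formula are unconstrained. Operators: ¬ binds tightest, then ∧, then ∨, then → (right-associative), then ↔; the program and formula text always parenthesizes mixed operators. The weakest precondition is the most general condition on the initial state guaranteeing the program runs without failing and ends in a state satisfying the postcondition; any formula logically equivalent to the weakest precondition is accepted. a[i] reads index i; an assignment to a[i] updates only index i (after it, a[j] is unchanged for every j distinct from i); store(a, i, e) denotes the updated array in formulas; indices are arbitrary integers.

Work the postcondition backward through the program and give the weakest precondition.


Working backward. After the program, the postcondition n + 6 < 8 must hold; in canonical form it is n < 2.
Before n := 2*y + a[n] + 1: a[n] + 2*y < 1
Before a[n] := 2*h + 9: store(a, n, 2*h + 9)[n] + 2*y < 1
Before n := h - 3: store(a, h - 3, 2*h + 9)[h - 3] + 2*y < 1
Before a[3] := 3*h: store(store(a, 3, 3*h), h - 3, 2*h + 9)[h - 3] + 2*y < 1
Answer: WP = store(store(a, 3, 3*h), h - 3, 2*h + 9)[h - 3] + 2*y < 1


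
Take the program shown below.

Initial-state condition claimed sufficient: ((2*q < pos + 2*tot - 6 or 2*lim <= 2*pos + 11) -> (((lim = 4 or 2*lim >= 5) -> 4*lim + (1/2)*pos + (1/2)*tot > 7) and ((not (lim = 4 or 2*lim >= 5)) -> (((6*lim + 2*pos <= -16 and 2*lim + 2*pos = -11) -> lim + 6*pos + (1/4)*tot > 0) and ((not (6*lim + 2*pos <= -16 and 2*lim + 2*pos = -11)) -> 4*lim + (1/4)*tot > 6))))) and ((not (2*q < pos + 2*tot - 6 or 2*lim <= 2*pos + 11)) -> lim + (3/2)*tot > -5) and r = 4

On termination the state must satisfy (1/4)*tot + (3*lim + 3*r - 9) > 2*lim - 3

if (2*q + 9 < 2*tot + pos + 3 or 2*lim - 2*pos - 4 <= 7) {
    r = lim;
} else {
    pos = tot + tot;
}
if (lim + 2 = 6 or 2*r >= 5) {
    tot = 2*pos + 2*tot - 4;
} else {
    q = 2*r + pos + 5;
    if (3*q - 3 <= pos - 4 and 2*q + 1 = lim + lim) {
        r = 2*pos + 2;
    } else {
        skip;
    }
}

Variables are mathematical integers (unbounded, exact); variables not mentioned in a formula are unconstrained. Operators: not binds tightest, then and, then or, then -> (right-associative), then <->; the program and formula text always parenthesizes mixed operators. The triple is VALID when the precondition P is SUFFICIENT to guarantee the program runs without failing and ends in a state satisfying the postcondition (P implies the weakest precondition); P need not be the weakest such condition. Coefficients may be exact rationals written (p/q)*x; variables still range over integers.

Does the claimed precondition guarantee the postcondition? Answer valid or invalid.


Working backward. After the program, the postcondition (1/4)*tot + (3*lim + 3*r - 9) > 2*lim - 3 must hold; in canonical form it is lim + 3*r + (1/4)*tot > 6.
Then branch requires lim + (1/2)*pos + 3*r + (1/2)*tot > 7; else branch requires ((2*pos + 6*r <= -16 and 2*pos + 4*r = 2*lim - 11) -> lim + 6*pos + (1/4)*tot > 0) and ((not (2*pos + 6*r <= -16 and 2*pos + 4*r = 2*lim - 11)) -> lim + 3*r + (1/4)*tot > 6).
Before the if: ((lim = 4 or 2*r >= 5) -> lim + (1/2)*pos + 3*r + (1/2)*tot > 7) and ((not (lim = 4 or 2*r >= 5)) -> (((2*pos + 6*r <= -16 and 2*pos + 4*r = 2*lim - 11) -> lim + 6*pos + (1/4)*tot > 0) and ((not (2*pos + 6*r <= -16 and 2*pos + 4*r = 2*lim - 11)) -> lim + 3*r + (1/4)*tot > 6)))
Then branch requires ((lim = 4 or 2*lim >= 5) -> 4*lim + (1/2)*pos + (1/2)*tot > 7) and ((not (lim = 4 or 2*lim >= 5)) -> (((6*lim + 2*pos <= -16 and 2*lim + 2*pos = -11) -> lim + 6*pos + (1/4)*tot > 0) and ((not (6*lim + 2*pos <= -16 and 2*lim + 2*pos = -11)) -> 4*lim + (1/4)*tot > 6))); else branch requires ((lim = 4 or 2*r >= 5) -> lim + 3*r + (3/2)*tot > 7) and ((not (lim = 4 or 2*r >= 5)) -> (((6*r + 4*tot <= -16 and 4*r + 4*tot = 2*lim - 11) -> lim + (49/4)*tot > 0) and ((not (6*r + 4*tot <= -16 and 4*r + 4*tot = 2*lim - 11)) -> lim + 3*r + (1/4)*tot > 6))).
Before the if: ((2*q < pos + 2*tot - 6 or 2*lim <= 2*pos + 11) -> (((lim = 4 or 2*lim >= 5) -> 4*lim + (1/2)*pos + (1/2)*tot > 7) and ((not (lim = 4 or 2*lim >= 5)) -> (((6*lim + 2*pos <= -16 and 2*lim + 2*pos = -11) -> lim + 6*pos + (1/4)*tot > 0) and ((not (6*lim + 2*pos <= -16 and 2*lim + 2*pos = -11)) -> 4*lim + (1/4)*tot > 6))))) and ((not (2*q < pos + 2*tot - 6 or 2*lim <= 2*pos + 11)) -> (((lim = 4 or 2*r >= 5) -> lim + 3*r + (3/2)*tot > 7) and ((not (lim = 4 or 2*r >= 5)) -> (((6*r + 4*tot <= -16 and 4*r + 4*tot = 2*lim - 11) -> lim + (49/4)*tot > 0) and ((not (6*r + 4*tot <= -16 and 4*r + 4*tot = 2*lim - 11)) -> lim + 3*r + (1/4)*tot > 6)))))
The weakest precondition is ((2*q < pos + 2*tot - 6 or 2*lim <= 2*pos + 11) -> (((lim = 4 or 2*lim >= 5) -> 4*lim + (1/2)*pos + (1/2)*tot > 7) and ((not (lim = 4 or 2*lim >= 5)) -> (((6*lim + 2*pos <= -16 and 2*lim + 2*pos = -11) -> lim + 6*pos + (1/4)*tot > 0) and ((not (6*lim + 2*pos <= -16 and 2*lim + 2*pos = -11)) -> 4*lim + (1/4)*tot > 6))))) and ((not (2*q < pos + 2*tot - 6 or 2*lim <= 2*pos + 11)) -> (((lim = 4 or 2*r >= 5) -> lim + 3*r + (3/2)*tot > 7) and ((not (lim = 4 or 2*r >= 5)) -> (((6*r + 4*tot <= -16 and 4*r + 4*tot = 2*lim - 11) -> lim + (49/4)*tot > 0) and ((not (6*r + 4*tot <= -16 and 4*r + 4*tot = 2*lim - 11)) -> lim + 3*r + (1/4)*tot > 6))))).
Check whether ((2*q < pos + 2*tot - 6 or 2*lim <= 2*pos + 11) -> (((lim = 4 or 2*lim >= 5) -> 4*lim + (1/2)*pos + (1/2)*tot > 7) and ((not (lim = 4 or 2*lim >= 5)) -> (((6*lim + 2*pos <= -16 and 2*lim + 2*pos = -11) -> lim + 6*pos + (1/4)*tot > 0) and ((not (6*lim + 2*pos <= -16 and 2*lim + 2*pos = -11)) -> 4*lim + (1/4)*tot > 6))))) and ((not (2*q < pos + 2*tot - 6 or 2*lim <= 2*pos + 11)) -> lim + (3/2)*tot > -5) and r = 4 implies it.
Every state satisfying the precondition satisfies the weakest precondition: the implication holds.
Answer: valid


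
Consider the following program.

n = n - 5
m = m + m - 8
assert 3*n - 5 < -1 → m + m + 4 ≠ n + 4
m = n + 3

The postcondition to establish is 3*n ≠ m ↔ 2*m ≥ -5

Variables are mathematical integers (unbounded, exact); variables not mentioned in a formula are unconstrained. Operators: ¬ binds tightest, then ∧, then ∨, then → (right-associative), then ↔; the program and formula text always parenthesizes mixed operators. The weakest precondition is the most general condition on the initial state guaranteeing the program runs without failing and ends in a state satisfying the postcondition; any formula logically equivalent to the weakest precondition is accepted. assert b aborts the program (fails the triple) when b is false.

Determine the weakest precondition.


Working backward. After the program, 3*n ≠ m ↔ 2*m ≥ -5 must hold.
Before m := n + 3: 2*n ≠ 3 ↔ 2*n ≥ -11
Before assert 3*n - 5 < -1 → m + m + 4 ≠ n + 4: (3*n < 4 → 2*m ≠ n) ∧ (2*n ≠ 3 ↔ 2*n ≥ -11)
Before m := m + m - 8: (3*n < 4 → 4*m ≠ n + 16) ∧ (2*n ≠ 3 ↔ 2*n ≥ -11)
Before n := n - 5: (3*n < 19 → 4*m ≠ n + 11) ∧ (2*n ≠ 13 ↔ 2*n ≥ -1)
Answer: WP = (3*n < 19 → 4*m ≠ n + 11) ∧ (2*n ≠ 13 ↔ 2*n ≥ -1)


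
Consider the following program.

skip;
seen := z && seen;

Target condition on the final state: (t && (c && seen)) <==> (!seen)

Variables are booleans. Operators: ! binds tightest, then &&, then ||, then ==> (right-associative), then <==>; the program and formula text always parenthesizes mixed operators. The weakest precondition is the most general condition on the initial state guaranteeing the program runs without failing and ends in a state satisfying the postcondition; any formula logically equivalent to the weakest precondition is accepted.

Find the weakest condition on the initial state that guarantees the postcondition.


Working backward. After the program, the postcondition (t && (c && seen)) <==> (!seen) must hold; in canonical form it is (t && c && seen) <==> (!seen).
Before seen := z && seen: (t && c && z && seen) <==> (!(z && seen))
Before skip: (t && c && z && seen) <==> (!(z && seen))
Answer: WP = (t && c && z && seen) <==> (!(z && seen))


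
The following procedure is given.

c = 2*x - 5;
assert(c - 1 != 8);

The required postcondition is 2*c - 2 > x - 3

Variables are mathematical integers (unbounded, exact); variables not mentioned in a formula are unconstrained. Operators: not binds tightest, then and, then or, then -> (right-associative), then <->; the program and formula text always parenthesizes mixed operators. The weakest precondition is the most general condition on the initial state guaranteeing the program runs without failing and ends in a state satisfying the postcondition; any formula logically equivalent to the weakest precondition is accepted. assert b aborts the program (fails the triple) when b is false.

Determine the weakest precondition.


Working backward. After the program, the postcondition 2*c - 2 > x - 3 must hold; in canonical form it is 2*c > x - 1.
Before assert c - 1 != 8: c != 9 and 2*c > x - 1
Before c := 2*x - 5: 2*x != 14 and 3*x > 9
Answer: WP = 2*x != 14 and 3*x > 9


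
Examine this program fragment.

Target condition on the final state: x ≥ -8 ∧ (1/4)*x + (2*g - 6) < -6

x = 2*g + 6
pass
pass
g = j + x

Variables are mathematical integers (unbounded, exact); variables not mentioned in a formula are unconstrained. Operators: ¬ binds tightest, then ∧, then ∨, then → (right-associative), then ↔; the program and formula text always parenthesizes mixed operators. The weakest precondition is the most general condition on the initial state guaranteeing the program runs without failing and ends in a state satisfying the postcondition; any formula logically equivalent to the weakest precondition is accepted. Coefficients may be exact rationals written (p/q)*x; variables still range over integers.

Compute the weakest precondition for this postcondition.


Working backward. After the program, the postcondition x ≥ -8 ∧ (1/4)*x + (2*g - 6) < -6 must hold; in canonical form it is x ≥ -8 ∧ 2*g + (1/4)*x < 0.
Before g := j + x: x ≥ -8 ∧ 2*j + (9/4)*x < 0
Before skip: x ≥ -8 ∧ 2*j + (9/4)*x < 0
Before skip: x ≥ -8 ∧ 2*j + (9/4)*x < 0
Before x := 2*g + 6: 2*g ≥ -14 ∧ (9/2)*g + 2*j < -27/2
Answer: WP = 2*g ≥ -14 ∧ (9/2)*g + 2*j < -27/2


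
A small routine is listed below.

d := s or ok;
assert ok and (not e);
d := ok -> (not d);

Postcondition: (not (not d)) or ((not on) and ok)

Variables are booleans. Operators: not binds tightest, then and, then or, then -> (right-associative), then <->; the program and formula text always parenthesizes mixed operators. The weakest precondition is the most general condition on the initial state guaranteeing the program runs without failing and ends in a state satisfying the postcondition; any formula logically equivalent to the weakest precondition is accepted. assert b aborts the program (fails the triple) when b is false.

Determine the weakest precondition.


Working backward. After the program, the postcondition (not (not d)) or ((not on) and ok) must hold; in canonical form it is d or ((not on) and ok).
Before d := ok -> (not d): (ok -> (not d)) or ((not on) and ok)
Before assert ok and (not e): ok and (not e) and ((ok -> (not d)) or ((not on) and ok))
Before d := s or ok: ok and (not e) and ((ok -> (not (s or ok))) or ((not on) and ok))
Answer: WP = ok and (not e) and ((ok -> (not (s or ok))) or ((not on) and ok))


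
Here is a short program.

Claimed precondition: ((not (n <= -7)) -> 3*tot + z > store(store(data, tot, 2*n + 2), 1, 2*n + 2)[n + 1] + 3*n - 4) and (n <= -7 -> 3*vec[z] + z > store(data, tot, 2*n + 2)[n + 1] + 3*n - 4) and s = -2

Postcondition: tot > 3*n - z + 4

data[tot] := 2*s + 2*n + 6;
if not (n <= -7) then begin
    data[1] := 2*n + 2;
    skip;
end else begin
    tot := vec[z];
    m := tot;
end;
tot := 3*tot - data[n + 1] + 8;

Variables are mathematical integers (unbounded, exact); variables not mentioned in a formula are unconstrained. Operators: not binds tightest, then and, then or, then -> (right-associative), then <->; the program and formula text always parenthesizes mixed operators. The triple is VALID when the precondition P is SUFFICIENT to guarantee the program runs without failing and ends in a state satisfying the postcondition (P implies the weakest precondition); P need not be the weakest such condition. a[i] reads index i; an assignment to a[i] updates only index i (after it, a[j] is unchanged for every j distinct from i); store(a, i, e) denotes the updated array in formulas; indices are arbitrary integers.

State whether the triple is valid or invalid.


Working backward. After the program, the postcondition tot > 3*n - z + 4 must hold; in canonical form it is tot + z > 3*n + 4.
Before tot := 3*tot - data[n + 1] + 8: 3*tot + z > data[n + 1] + 3*n - 4
Then branch requires 3*tot + z > store(data, 1, 2*n + 2)[n + 1] + 3*n - 4; else branch requires 3*vec[z] + z > data[n + 1] + 3*n - 4.
Before the if: ((not (n <= -7)) -> 3*tot + z > store(data, 1, 2*n + 2)[n + 1] + 3*n - 4) and (n <= -7 -> 3*vec[z] + z > data[n + 1] + 3*n - 4)
Before data[tot] := 2*s + 2*n + 6: ((not (n <= -7)) -> 3*tot + z > store(store(data, tot, 2*n + 2*s + 6), 1, 2*n + 2)[n + 1] + 3*n - 4) and (n <= -7 -> 3*vec[z] + z > store(data, tot, 2*n + 2*s + 6)[n + 1] + 3*n - 4)
The weakest precondition is ((not (n <= -7)) -> 3*tot + z > store(store(data, tot, 2*n + 2*s + 6), 1, 2*n + 2)[n + 1] + 3*n - 4) and (n <= -7 -> 3*vec[z] + z > store(data, tot, 2*n + 2*s + 6)[n + 1] + 3*n - 4).
Check whether ((not (n <= -7)) -> 3*tot + z > store(store(data, tot, 2*n + 2), 1, 2*n + 2)[n + 1] + 3*n - 4) and (n <= -7 -> 3*vec[z] + z > store(data, tot, 2*n + 2)[n + 1] + 3*n - 4) and s = -2 implies it.
Every state satisfying the precondition satisfies the weakest precondition: the implication holds.
Answer: valid


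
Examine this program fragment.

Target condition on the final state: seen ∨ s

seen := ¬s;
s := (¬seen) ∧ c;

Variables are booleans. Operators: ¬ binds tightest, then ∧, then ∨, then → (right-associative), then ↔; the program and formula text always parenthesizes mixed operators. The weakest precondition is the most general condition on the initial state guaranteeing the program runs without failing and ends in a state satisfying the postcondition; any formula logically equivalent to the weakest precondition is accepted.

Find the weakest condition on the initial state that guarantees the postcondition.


Working backward. After the program, seen ∨ s must hold.
Before s := (¬seen) ∧ c: seen ∨ ((¬seen) ∧ c)
Before seen := ¬s: (¬s) ∨ (s ∧ c)
Answer: WP = (¬s) ∨ (s ∧ c)


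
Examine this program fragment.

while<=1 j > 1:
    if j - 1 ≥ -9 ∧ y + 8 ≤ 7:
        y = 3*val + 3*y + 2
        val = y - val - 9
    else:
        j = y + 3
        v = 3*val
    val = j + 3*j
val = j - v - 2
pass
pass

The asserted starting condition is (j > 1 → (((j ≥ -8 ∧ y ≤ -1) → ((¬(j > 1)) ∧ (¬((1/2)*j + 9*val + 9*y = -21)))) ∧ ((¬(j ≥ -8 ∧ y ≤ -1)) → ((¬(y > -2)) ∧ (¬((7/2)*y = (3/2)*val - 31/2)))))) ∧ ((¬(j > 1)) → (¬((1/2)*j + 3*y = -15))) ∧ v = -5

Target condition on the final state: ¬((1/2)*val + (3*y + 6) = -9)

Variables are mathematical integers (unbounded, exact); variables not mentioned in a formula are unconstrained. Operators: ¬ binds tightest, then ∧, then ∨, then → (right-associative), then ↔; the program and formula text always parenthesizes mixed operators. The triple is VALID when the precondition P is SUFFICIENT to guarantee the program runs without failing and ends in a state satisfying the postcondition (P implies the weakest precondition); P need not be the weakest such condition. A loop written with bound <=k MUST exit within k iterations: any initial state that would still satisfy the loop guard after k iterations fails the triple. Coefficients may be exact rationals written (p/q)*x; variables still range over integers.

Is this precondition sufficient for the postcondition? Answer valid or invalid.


Working backward. After the program, the postcondition ¬((1/2)*val + (3*y + 6) = -9) must hold; in canonical form it is ¬((1/2)*val + 3*y = -15).
Before skip: ¬((1/2)*val + 3*y = -15)
Before skip: ¬((1/2)*val + 3*y = -15)
Before val := j - v - 2: ¬((1/2)*j + 3*y = (1/2)*v - 14)
Before the loop (bound <=1), unroll the exhaustion recursion (WP_0 = exit-now case; WP_j = one more guarded iteration, up to j = 1):
  WP_0: (¬(j > 1)) ∧ (¬((1/2)*j + 3*y = (1/2)*v - 14))
  WP_1: (j > 1 → (((j ≥ -8 ∧ y ≤ -1) → ((¬(j > 1)) ∧ (¬((1/2)*j + 9*val + 9*y = (1/2)*v - 20)))) ∧ ((¬(j ≥ -8 ∧ y ≤ -1)) → ((¬(y > -2)) ∧ (¬((7/2)*y = (3/2)*val - 31/2)))))) ∧ ((¬(j > 1)) → (¬((1/2)*j + 3*y = (1/2)*v - 14)))
So before the loop: (j > 1 → (((j ≥ -8 ∧ y ≤ -1) → ((¬(j > 1)) ∧ (¬((1/2)*j + 9*val + 9*y = (1/2)*v - 20)))) ∧ ((¬(j ≥ -8 ∧ y ≤ -1)) → ((¬(y > -2)) ∧ (¬((7/2)*y = (3/2)*val - 31/2)))))) ∧ ((¬(j > 1)) → (¬((1/2)*j + 3*y = (1/2)*v - 14)))
The weakest precondition is (j > 1 → (((j ≥ -8 ∧ y ≤ -1) → ((¬(j > 1)) ∧ (¬((1/2)*j + 9*val + 9*y = (1/2)*v - 20)))) ∧ ((¬(j ≥ -8 ∧ y ≤ -1)) → ((¬(y > -2)) ∧ (¬((7/2)*y = (3/2)*val - 31/2)))))) ∧ ((¬(j > 1)) → (¬((1/2)*j + 3*y = (1/2)*v - 14))).
Check whether (j > 1 → (((j ≥ -8 ∧ y ≤ -1) → ((¬(j > 1)) ∧ (¬((1/2)*j + 9*val + 9*y = -21)))) ∧ ((¬(j ≥ -8 ∧ y ≤ -1)) → ((¬(y > -2)) ∧ (¬((7/2)*y = (3/2)*val - 31/2)))))) ∧ ((¬(j > 1)) → (¬((1/2)*j + 3*y = -15))) ∧ v = -5 implies it.
Countermodel: at the initial state j = -39, v = -5, val = 13, y = 1, the precondition holds but the weakest precondition fails.
Answer: invalid


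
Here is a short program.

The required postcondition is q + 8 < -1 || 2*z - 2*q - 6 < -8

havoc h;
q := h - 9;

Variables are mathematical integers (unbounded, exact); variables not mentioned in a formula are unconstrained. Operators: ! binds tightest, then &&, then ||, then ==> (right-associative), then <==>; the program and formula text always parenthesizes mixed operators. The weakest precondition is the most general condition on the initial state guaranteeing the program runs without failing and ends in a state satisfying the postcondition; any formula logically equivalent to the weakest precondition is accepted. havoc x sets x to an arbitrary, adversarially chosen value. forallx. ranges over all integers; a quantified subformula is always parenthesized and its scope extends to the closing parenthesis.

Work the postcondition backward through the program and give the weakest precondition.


Working backward. After the program, the postcondition q + 8 < -1 || 2*z - 2*q - 6 < -8 must hold; in canonical form it is q < -9 || 2*z < 2*q - 2.
Before q := h - 9: h < 0 || 2*z < 2*h - 20
Before havoc h: forall h_1. (h_1 < 0 || 2*z < 2*h_1 - 20)
Answer: WP = forall h_1. (h_1 < 0 || 2*z < 2*h_1 - 20)


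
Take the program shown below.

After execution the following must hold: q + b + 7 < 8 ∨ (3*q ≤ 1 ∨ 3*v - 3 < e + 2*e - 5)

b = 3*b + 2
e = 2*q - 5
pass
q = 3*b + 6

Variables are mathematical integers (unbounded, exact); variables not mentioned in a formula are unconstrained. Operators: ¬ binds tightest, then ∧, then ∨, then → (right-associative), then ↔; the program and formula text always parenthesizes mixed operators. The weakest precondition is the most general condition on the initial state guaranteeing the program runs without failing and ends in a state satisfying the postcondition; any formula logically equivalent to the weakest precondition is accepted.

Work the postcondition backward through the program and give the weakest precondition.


Working backward. After the program, the postcondition q + b + 7 < 8 ∨ (3*q ≤ 1 ∨ 3*v - 3 < e + 2*e - 5) must hold; in canonical form it is b + q < 1 ∨ 3*q ≤ 1 ∨ 3*v < 3*e - 2.
Before q := 3*b + 6: 4*b < -5 ∨ 9*b ≤ -17 ∨ 3*v < 3*e - 2
Before skip: 4*b < -5 ∨ 9*b ≤ -17 ∨ 3*v < 3*e - 2
Before e := 2*q - 5: 4*b < -5 ∨ 9*b ≤ -17 ∨ 3*v < 6*q - 17
Before b := 3*b + 2: 12*b < -13 ∨ 27*b ≤ -35 ∨ 3*v < 6*q - 17
Answer: WP = 12*b < -13 ∨ 27*b ≤ -35 ∨ 3*v < 6*q - 17


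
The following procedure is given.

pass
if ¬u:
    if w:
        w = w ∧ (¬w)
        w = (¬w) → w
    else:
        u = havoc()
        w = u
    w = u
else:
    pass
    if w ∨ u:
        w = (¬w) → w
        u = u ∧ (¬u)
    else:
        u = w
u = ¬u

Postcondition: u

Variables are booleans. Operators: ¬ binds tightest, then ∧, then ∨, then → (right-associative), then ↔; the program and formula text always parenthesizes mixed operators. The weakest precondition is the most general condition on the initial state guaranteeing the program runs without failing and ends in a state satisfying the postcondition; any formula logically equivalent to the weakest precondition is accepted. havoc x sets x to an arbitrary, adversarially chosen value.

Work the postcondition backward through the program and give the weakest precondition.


Working backward. After the program, u must hold.
Before u := ¬u: ¬u
Then branch requires (w → (¬u)) ∧ w; else branch requires (¬(w ∨ u)) → (¬w).
Before the if: ((¬u) → ((w → (¬u)) ∧ w)) ∧ (u → ((¬(w ∨ u)) → (¬w)))
Before skip: ((¬u) → ((w → (¬u)) ∧ w)) ∧ (u → ((¬(w ∨ u)) → (¬w)))
Answer: WP = ((¬u) → ((w → (¬u)) ∧ w)) ∧ (u → ((¬(w ∨ u)) → (¬w)))


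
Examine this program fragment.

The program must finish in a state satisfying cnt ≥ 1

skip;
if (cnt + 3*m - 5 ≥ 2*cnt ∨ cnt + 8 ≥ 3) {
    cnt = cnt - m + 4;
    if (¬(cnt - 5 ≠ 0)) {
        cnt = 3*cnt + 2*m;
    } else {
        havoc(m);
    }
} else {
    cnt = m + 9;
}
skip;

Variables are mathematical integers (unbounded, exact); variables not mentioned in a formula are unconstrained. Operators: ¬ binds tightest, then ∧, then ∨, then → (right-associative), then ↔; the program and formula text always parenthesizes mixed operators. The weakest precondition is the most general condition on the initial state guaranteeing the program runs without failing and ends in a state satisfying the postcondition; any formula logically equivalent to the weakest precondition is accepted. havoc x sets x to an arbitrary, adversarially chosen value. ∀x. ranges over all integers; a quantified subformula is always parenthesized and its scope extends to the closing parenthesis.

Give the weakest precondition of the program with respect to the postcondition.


Working backward. After the program, cnt ≥ 1 must hold.
Before skip: cnt ≥ 1
Then branch requires ((¬(cnt ≠ m + 1)) → 3*cnt ≥ m - 11) ∧ (cnt ≠ m + 1 → cnt ≥ m - 3); else branch requires m ≥ -8.
Before the if: ((3*m ≥ cnt + 5 ∨ cnt ≥ -5) → (((¬(cnt ≠ m + 1)) → 3*cnt ≥ m - 11) ∧ (cnt ≠ m + 1 → cnt ≥ m - 3))) ∧ ((¬(3*m ≥ cnt + 5 ∨ cnt ≥ -5)) → m ≥ -8)
Before skip: ((3*m ≥ cnt + 5 ∨ cnt ≥ -5) → (((¬(cnt ≠ m + 1)) → 3*cnt ≥ m - 11) ∧ (cnt ≠ m + 1 → cnt ≥ m - 3))) ∧ ((¬(3*m ≥ cnt + 5 ∨ cnt ≥ -5)) → m ≥ -8)
Answer: WP = ((3*m ≥ cnt + 5 ∨ cnt ≥ -5) → (((¬(cnt ≠ m + 1)) → 3*cnt ≥ m - 11) ∧ (cnt ≠ m + 1 → cnt ≥ m - 3))) ∧ ((¬(3*m ≥ cnt + 5 ∨ cnt ≥ -5)) → m ≥ -8)


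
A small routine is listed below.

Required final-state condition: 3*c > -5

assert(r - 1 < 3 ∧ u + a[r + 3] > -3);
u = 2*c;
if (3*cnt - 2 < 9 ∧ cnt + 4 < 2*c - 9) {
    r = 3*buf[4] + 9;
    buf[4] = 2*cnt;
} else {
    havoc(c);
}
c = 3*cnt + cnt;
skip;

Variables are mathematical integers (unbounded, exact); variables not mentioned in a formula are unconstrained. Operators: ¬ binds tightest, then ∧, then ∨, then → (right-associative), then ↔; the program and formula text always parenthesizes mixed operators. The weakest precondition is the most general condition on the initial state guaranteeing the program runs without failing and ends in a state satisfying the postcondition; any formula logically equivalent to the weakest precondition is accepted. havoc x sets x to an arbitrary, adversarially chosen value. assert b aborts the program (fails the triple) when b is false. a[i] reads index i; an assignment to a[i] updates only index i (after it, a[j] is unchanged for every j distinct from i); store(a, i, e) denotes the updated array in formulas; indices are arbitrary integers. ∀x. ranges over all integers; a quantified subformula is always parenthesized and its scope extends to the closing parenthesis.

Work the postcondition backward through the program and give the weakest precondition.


Working backward. After the program, 3*c > -5 must hold.
Before skip: 3*c > -5
Before c := 3*cnt + cnt: 12*cnt > -5
Then branch requires 12*cnt > -5; else branch requires 12*cnt > -5.
Before the if: ((3*cnt < 11 ∧ cnt < 2*c - 13) → 12*cnt > -5) ∧ ((¬(3*cnt < 11 ∧ cnt < 2*c - 13)) → 12*cnt > -5)
Before u := 2*c: ((3*cnt < 11 ∧ cnt < 2*c - 13) → 12*cnt > -5) ∧ ((¬(3*cnt < 11 ∧ cnt < 2*c - 13)) → 12*cnt > -5)
Before assert r - 1 < 3 ∧ u + a[r + 3] > -3: r < 4 ∧ a[r + 3] + u > -3 ∧ ((3*cnt < 11 ∧ cnt < 2*c - 13) → 12*cnt > -5) ∧ ((¬(3*cnt < 11 ∧ cnt < 2*c - 13)) → 12*cnt > -5)
Answer: WP = r < 4 ∧ a[r + 3] + u > -3 ∧ ((3*cnt < 11 ∧ cnt < 2*c - 13) → 12*cnt > -5) ∧ ((¬(3*cnt < 11 ∧ cnt < 2*c - 13)) → 12*cnt > -5)


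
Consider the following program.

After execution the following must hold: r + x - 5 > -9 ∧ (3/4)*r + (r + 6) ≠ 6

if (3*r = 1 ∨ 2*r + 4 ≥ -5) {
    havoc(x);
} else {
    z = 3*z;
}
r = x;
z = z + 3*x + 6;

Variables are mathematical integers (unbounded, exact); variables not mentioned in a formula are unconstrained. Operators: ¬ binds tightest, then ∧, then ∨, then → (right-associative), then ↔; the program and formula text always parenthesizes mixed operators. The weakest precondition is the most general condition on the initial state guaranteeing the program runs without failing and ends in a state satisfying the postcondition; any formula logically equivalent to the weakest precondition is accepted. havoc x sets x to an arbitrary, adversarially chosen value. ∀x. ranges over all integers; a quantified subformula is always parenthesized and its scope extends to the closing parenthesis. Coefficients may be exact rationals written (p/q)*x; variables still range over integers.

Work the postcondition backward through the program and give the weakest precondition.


Working backward. After the program, the postcondition r + x - 5 > -9 ∧ (3/4)*r + (r + 6) ≠ 6 must hold; in canonical form it is r + x > -4 ∧ (7/4)*r ≠ 0.
Before z := z + 3*x + 6: r + x > -4 ∧ (7/4)*r ≠ 0
Before r := x: 2*x > -4 ∧ (7/4)*x ≠ 0
Then branch requires ∀x_1. (2*x_1 > -4 ∧ (7/4)*x_1 ≠ 0); else branch requires 2*x > -4 ∧ (7/4)*x ≠ 0.
Before the if: ((3*r = 1 ∨ 2*r ≥ -9) → (∀x_1. (2*x_1 > -4 ∧ (7/4)*x_1 ≠ 0))) ∧ ((¬(3*r = 1 ∨ 2*r ≥ -9)) → (2*x > -4 ∧ (7/4)*x ≠ 0))
Answer: WP = ((3*r = 1 ∨ 2*r ≥ -9) → (∀x_1. (2*x_1 > -4 ∧ (7/4)*x_1 ≠ 0))) ∧ ((¬(3*r = 1 ∨ 2*r ≥ -9)) → (2*x > -4 ∧ (7/4)*x ≠ 0))


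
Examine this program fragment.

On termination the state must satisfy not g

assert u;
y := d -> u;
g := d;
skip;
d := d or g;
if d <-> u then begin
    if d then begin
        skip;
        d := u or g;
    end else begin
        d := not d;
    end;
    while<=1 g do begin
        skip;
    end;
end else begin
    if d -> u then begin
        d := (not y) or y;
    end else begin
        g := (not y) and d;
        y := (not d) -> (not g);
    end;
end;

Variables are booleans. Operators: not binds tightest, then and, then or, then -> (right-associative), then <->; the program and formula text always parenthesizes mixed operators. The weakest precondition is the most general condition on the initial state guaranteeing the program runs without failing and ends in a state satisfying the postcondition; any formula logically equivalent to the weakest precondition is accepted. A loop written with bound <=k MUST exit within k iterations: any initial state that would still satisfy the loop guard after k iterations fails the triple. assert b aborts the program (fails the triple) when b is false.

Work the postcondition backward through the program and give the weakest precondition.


Working backward. After the program, not g must hold.
Then branch requires (d -> (g -> (not g))) and ((not d) -> (g -> (not g))); else branch requires ((d -> u) -> (not g)) and ((not (d -> u)) -> (not ((not y) and d))).
Before the if: ((d <-> u) -> ((d -> (g -> (not g))) and ((not d) -> (g -> (not g))))) and ((not (d <-> u)) -> (((d -> u) -> (not g)) and ((not (d -> u)) -> (not ((not y) and d)))))
Before d := d or g: (((d or g) <-> u) -> (((d or g) -> (g -> (not g))) and ((not (d or g)) -> (g -> (not g))))) and ((not ((d or g) <-> u)) -> ((((d or g) -> u) -> (not g)) and ((not ((d or g) -> u)) -> (not ((not y) and (d or g))))))
Before skip: (((d or g) <-> u) -> (((d or g) -> (g -> (not g))) and ((not (d or g)) -> (g -> (not g))))) and ((not ((d or g) <-> u)) -> ((((d or g) -> u) -> (not g)) and ((not ((d or g) -> u)) -> (not ((not y) and (d or g))))))
Before g := d: ((d <-> u) -> ((d -> (d -> (not d))) and ((not d) -> (d -> (not d))))) and ((not (d <-> u)) -> (((d -> u) -> (not d)) and ((not (d -> u)) -> (not ((not y) and d)))))
Before y := d -> u: ((d <-> u) -> ((d -> (d -> (not d))) and ((not d) -> (d -> (not d))))) and ((not (d <-> u)) -> (((d -> u) -> (not d)) and ((not (d -> u)) -> (not ((not (d -> u)) and d)))))
Before assert u: u and ((d <-> u) -> ((d -> (d -> (not d))) and ((not d) -> (d -> (not d))))) and ((not (d <-> u)) -> (((d -> u) -> (not d)) and ((not (d -> u)) -> (not ((not (d -> u)) and d)))))
Answer: WP = u and ((d <-> u) -> ((d -> (d -> (not d))) and ((not d) -> (d -> (not d))))) and ((not (d <-> u)) -> (((d -> u) -> (not d)) and ((not (d -> u)) -> (not ((not (d -> u)) and d)))))


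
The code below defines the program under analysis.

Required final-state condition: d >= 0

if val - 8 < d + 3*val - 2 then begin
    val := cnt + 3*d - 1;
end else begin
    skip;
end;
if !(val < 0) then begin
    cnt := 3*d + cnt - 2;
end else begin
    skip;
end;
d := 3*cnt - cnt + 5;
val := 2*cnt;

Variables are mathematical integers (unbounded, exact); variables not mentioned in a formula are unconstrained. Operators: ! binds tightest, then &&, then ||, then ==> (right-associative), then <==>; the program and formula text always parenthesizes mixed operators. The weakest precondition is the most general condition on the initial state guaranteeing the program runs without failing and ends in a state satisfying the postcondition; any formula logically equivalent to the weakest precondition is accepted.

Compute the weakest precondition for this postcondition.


Working backward. After the program, d >= 0 must hold.
Before val := 2*cnt: d >= 0
Before d := 3*cnt - cnt + 5: 2*cnt >= -5
Then branch requires 2*cnt + 6*d >= -1; else branch requires 2*cnt >= -5.
Before the if: ((!(val < 0)) ==> 2*cnt + 6*d >= -1) && (val < 0 ==> 2*cnt >= -5)
Then branch requires ((!(cnt + 3*d < 1)) ==> 2*cnt + 6*d >= -1) && (cnt + 3*d < 1 ==> 2*cnt >= -5); else branch requires ((!(val < 0)) ==> 2*cnt + 6*d >= -1) && (val < 0 ==> 2*cnt >= -5).
Before the if: (d + 2*val > -6 ==> (((!(cnt + 3*d < 1)) ==> 2*cnt + 6*d >= -1) && (cnt + 3*d < 1 ==> 2*cnt >= -5))) && ((!(d + 2*val > -6)) ==> (((!(val < 0)) ==> 2*cnt + 6*d >= -1) && (val < 0 ==> 2*cnt >= -5)))
Answer: WP = (d + 2*val > -6 ==> (((!(cnt + 3*d < 1)) ==> 2*cnt + 6*d >= -1) && (cnt + 3*d < 1 ==> 2*cnt >= -5))) && ((!(d + 2*val > -6)) ==> (((!(val < 0)) ==> 2*cnt + 6*d >= -1) && (val < 0 ==> 2*cnt >= -5)))
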